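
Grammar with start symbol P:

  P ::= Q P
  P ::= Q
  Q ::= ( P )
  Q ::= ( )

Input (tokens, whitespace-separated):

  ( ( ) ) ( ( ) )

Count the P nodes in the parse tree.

[P [Q ( [P [Q ( )]] )] [P [Q ( [P [Q ( )]] )]]]

4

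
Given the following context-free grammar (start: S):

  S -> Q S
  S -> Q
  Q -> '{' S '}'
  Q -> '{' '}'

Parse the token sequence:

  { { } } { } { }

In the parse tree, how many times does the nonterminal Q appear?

[S [Q { [S [Q { }]] }] [S [Q { }] [S [Q { }]]]]

4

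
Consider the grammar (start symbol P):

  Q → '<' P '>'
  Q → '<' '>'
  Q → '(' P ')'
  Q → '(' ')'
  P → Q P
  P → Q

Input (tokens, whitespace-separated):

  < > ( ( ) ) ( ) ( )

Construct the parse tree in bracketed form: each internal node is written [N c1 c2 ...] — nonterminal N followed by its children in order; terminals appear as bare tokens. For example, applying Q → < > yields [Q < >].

P
Q P
< > P
< > Q P
< > ( P ) P
< > ( Q ) P
< > ( ( ) ) P
< > ( ( ) ) Q P
< > ( ( ) ) ( ) P
< > ( ( ) ) ( ) Q
< > ( ( ) ) ( ) ( )

[P [Q < >] [P [Q ( [P [Q ( )]] )] [P [Q ( )] [P [Q ( )]]]]]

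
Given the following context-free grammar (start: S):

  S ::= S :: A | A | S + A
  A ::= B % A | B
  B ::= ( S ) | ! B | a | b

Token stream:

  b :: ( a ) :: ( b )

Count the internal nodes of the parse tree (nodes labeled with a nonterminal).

[S [S [S [A [B b]]] :: [A [B ( [S [A [B a]]] )]]] :: [A [B ( [S [A [B b]]] )]]]

15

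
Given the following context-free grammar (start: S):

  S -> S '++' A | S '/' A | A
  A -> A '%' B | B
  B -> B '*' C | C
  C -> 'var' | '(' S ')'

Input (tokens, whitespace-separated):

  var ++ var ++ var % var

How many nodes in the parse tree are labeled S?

[S [S [S [A [B [C var]]]] ++ [A [B [C var]]]] ++ [A [A [B [C var]]] % [B [C var]]]]

3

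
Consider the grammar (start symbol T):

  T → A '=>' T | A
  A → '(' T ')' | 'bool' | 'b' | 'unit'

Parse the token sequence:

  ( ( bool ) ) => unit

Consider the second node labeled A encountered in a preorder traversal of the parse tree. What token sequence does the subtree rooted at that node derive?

[T [A ( [T [A ( [T [A bool]] )]] )] => [T [A unit]]]

( bool )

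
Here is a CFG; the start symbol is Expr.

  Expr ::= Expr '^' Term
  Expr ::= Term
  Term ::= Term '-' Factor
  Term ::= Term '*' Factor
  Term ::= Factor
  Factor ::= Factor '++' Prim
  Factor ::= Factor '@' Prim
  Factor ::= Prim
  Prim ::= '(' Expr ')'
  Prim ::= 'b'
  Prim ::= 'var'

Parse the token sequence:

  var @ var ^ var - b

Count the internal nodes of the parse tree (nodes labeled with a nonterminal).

13

[Expr [Expr [Term [Factor [Factor [Prim var]] @ [Prim var]]]] ^ [Term [Term [Factor [Prim var]]] - [Factor [Prim b]]]]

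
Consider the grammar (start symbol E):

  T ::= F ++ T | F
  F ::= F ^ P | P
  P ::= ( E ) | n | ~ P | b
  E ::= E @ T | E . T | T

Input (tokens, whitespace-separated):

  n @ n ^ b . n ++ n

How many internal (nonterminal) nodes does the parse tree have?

17

[E [E [E [T [F [P n]]]] @ [T [F [F [P n]] ^ [P b]]]] . [T [F [P n]] ++ [T [F [P n]]]]]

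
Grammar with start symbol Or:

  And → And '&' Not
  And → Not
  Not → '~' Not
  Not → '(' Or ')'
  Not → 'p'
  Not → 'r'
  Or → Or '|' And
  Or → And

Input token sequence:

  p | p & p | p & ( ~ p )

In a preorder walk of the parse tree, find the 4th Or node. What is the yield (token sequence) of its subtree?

~ p

[Or [Or [Or [And [Not p]]] | [And [And [Not p]] & [Not p]]] | [And [And [Not p]] & [Not ( [Or [And [Not ~ [Not p]]]] )]]]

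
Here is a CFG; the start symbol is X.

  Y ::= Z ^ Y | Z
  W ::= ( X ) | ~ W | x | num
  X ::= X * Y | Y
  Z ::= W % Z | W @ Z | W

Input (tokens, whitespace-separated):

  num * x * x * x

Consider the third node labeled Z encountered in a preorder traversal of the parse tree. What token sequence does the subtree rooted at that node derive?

x

[X [X [X [X [Y [Z [W num]]]] * [Y [Z [W x]]]] * [Y [Z [W x]]]] * [Y [Z [W x]]]]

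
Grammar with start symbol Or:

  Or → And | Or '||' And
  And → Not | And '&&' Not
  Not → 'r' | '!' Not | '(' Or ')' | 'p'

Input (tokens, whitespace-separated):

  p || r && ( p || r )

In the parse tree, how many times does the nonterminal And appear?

5

[Or [Or [And [Not p]]] || [And [And [Not r]] && [Not ( [Or [Or [And [Not p]]] || [And [Not r]]] )]]]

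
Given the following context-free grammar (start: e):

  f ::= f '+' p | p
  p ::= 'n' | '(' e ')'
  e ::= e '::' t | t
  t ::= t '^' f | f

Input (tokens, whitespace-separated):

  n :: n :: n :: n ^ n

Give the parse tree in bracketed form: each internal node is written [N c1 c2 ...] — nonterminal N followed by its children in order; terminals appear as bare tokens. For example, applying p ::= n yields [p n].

e
e :: t
e :: t :: t
e :: t :: t :: t
t :: t :: t :: t
f :: t :: t :: t
p :: t :: t :: t
n :: t :: t :: t
n :: f :: t :: t
n :: p :: t :: t
n :: n :: t :: t
n :: n :: f :: t
n :: n :: p :: t
n :: n :: n :: t
n :: n :: n :: t ^ f
n :: n :: n :: f ^ f
n :: n :: n :: p ^ f
n :: n :: n :: n ^ f
n :: n :: n :: n ^ p
n :: n :: n :: n ^ n

[e [e [e [e [t [f [p n]]]] :: [t [f [p n]]]] :: [t [f [p n]]]] :: [t [t [f [p n]]] ^ [f [p n]]]]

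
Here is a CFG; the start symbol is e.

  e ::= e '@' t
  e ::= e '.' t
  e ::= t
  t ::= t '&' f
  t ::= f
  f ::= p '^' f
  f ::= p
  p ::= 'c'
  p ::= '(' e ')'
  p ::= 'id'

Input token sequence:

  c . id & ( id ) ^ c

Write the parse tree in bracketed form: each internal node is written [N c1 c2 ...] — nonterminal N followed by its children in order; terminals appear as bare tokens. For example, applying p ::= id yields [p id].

e
e . t
t . t
f . t
p . t
c . t
c . t & f
c . f & f
c . p & f
c . id & f
c . id & p ^ f
c . id & ( e ) ^ f
c . id & ( t ) ^ f
c . id & ( f ) ^ f
c . id & ( p ) ^ f
c . id & ( id ) ^ f
c . id & ( id ) ^ p
c . id & ( id ) ^ c

[e [e [t [f [p c]]]] . [t [t [f [p id]]] & [f [p ( [e [t [f [p id]]]] )] ^ [f [p c]]]]]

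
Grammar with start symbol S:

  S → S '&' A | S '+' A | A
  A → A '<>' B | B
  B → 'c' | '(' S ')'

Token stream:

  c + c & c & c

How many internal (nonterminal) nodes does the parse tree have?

[S [S [S [S [A [B c]]] + [A [B c]]] & [A [B c]]] & [A [B c]]]

12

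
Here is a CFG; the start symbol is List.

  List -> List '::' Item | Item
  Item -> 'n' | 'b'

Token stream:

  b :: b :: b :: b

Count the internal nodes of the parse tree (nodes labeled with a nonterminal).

[List [List [List [List [Item b]] :: [Item b]] :: [Item b]] :: [Item b]]

8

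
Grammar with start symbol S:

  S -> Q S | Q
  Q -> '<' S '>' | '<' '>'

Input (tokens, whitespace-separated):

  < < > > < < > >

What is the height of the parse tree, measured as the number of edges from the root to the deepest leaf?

[S [Q < [S [Q < >]] >] [S [Q < [S [Q < >]] >]]]

5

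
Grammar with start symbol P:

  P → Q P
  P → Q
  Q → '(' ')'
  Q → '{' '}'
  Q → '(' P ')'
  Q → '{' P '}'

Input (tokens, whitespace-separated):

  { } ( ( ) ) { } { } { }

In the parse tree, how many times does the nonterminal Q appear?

6

[P [Q { }] [P [Q ( [P [Q ( )]] )] [P [Q { }] [P [Q { }] [P [Q { }]]]]]]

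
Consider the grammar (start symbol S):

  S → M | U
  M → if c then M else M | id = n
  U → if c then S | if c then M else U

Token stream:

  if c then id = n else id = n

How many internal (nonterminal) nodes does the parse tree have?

[S [M if c then [M id = n] else [M id = n]]]

4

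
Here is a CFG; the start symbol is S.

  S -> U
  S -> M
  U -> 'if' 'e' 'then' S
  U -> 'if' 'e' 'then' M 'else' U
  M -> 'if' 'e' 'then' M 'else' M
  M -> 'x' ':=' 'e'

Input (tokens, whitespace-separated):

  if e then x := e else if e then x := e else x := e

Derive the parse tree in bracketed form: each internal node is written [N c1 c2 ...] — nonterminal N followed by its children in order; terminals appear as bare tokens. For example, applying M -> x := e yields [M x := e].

[S [M if e then [M x := e] else [M if e then [M x := e] else [M x := e]]]]

S
M
if e then M else M
if e then x := e else M
if e then x := e else if e then M else M
if e then x := e else if e then x := e else M
if e then x := e else if e then x := e else x := e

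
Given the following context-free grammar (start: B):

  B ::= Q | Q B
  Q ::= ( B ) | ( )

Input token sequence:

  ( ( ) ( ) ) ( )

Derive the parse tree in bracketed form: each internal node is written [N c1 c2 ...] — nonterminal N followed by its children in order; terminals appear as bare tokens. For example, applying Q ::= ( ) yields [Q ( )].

[B [Q ( [B [Q ( )] [B [Q ( )]]] )] [B [Q ( )]]]

B
Q B
( B ) B
( Q B ) B
( ( ) B ) B
( ( ) Q ) B
( ( ) ( ) ) B
( ( ) ( ) ) Q
( ( ) ( ) ) ( )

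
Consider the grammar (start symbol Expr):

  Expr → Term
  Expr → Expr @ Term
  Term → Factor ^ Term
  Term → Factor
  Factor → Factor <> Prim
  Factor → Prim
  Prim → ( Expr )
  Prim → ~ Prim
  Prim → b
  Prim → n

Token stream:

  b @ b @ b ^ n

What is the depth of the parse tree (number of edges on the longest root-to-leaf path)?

[Expr [Expr [Expr [Term [Factor [Prim b]]]] @ [Term [Factor [Prim b]]]] @ [Term [Factor [Prim b]] ^ [Term [Factor [Prim n]]]]]

6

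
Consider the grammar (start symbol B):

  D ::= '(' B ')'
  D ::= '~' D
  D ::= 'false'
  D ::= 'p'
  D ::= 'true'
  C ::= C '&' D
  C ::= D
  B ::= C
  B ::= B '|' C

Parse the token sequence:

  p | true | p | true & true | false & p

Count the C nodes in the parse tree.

7

[B [B [B [B [B [C [D p]]] | [C [D true]]] | [C [D p]]] | [C [C [D true]] & [D true]]] | [C [C [D false]] & [D p]]]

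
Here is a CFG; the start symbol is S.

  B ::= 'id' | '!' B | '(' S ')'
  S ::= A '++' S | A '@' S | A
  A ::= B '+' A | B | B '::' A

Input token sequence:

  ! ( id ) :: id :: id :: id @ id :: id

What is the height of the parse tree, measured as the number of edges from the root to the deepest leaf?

7

[S [A [B ! [B ( [S [A [B id]]] )]] :: [A [B id] :: [A [B id] :: [A [B id]]]]] @ [S [A [B id] :: [A [B id]]]]]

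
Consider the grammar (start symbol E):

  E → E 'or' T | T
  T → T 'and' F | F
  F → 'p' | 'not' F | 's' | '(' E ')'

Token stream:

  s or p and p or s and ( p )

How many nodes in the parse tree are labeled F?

6

[E [E [E [T [F s]]] or [T [T [F p]] and [F p]]] or [T [T [F s]] and [F ( [E [T [F p]]] )]]]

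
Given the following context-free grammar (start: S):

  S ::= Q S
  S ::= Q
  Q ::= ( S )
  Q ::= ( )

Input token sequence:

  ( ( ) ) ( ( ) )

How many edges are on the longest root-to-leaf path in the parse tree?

[S [Q ( [S [Q ( )]] )] [S [Q ( [S [Q ( )]] )]]]

5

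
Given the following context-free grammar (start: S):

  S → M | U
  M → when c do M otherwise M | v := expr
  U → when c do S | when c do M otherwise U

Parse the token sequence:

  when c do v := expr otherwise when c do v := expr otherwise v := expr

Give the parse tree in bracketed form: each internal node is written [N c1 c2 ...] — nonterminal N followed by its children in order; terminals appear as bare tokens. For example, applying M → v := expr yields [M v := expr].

S
M
when c do M otherwise M
when c do v := expr otherwise M
when c do v := expr otherwise when c do M otherwise M
when c do v := expr otherwise when c do v := expr otherwise M
when c do v := expr otherwise when c do v := expr otherwise v := expr

[S [M when c do [M v := expr] otherwise [M when c do [M v := expr] otherwise [M v := expr]]]]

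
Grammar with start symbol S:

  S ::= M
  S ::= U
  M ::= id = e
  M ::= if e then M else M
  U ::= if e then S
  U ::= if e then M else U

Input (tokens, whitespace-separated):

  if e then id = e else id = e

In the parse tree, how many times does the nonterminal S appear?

1

[S [M if e then [M id = e] else [M id = e]]]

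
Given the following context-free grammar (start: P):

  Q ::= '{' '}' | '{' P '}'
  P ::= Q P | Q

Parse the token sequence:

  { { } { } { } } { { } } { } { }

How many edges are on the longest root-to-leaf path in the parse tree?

6

[P [Q { [P [Q { }] [P [Q { }] [P [Q { }]]]] }] [P [Q { [P [Q { }]] }] [P [Q { }] [P [Q { }]]]]]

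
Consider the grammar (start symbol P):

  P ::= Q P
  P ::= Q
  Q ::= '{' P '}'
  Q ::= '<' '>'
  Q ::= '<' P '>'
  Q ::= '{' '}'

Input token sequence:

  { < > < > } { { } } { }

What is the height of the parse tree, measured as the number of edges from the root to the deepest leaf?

[P [Q { [P [Q < >] [P [Q < >]]] }] [P [Q { [P [Q { }]] }] [P [Q { }]]]]

5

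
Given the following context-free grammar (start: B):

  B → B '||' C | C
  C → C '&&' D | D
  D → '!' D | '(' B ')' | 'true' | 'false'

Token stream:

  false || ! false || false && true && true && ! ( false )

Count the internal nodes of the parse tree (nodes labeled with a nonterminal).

20

[B [B [B [C [D false]]] || [C [D ! [D false]]]] || [C [C [C [C [D false]] && [D true]] && [D true]] && [D ! [D ( [B [C [D false]]] )]]]]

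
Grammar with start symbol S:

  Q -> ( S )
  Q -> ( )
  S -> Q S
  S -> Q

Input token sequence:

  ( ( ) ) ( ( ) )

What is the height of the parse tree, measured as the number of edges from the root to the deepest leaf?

[S [Q ( [S [Q ( )]] )] [S [Q ( [S [Q ( )]] )]]]

5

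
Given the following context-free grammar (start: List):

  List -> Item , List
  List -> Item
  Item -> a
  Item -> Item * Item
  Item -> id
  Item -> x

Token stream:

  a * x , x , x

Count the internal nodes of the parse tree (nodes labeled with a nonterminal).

8

[List [Item [Item a] * [Item x]] , [List [Item x] , [List [Item x]]]]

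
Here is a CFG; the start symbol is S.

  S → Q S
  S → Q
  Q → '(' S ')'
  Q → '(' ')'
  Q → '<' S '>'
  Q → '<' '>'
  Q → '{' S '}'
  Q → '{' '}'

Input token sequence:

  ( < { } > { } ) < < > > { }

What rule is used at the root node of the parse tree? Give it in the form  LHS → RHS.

[S [Q ( [S [Q < [S [Q { }]] >] [S [Q { }]]] )] [S [Q < [S [Q < >]] >] [S [Q { }]]]]

S → Q S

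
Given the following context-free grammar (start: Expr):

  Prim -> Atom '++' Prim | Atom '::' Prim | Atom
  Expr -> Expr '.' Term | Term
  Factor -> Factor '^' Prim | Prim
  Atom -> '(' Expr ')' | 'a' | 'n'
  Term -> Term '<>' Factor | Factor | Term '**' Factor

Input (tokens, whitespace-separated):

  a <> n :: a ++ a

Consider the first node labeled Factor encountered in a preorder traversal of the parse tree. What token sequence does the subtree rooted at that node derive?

[Expr [Term [Term [Factor [Prim [Atom a]]]] <> [Factor [Prim [Atom n] :: [Prim [Atom a] ++ [Prim [Atom a]]]]]]]

a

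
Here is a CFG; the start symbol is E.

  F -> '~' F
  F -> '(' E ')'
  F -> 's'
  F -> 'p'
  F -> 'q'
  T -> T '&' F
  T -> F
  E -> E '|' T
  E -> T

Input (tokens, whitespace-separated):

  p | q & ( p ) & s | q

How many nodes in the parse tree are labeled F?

6

[E [E [E [T [F p]]] | [T [T [T [F q]] & [F ( [E [T [F p]]] )]] & [F s]]] | [T [F q]]]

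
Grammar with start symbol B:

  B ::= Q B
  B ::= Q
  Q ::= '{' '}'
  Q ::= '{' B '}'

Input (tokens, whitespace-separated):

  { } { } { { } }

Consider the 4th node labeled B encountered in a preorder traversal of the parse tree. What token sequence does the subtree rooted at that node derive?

{ }

[B [Q { }] [B [Q { }] [B [Q { [B [Q { }]] }]]]]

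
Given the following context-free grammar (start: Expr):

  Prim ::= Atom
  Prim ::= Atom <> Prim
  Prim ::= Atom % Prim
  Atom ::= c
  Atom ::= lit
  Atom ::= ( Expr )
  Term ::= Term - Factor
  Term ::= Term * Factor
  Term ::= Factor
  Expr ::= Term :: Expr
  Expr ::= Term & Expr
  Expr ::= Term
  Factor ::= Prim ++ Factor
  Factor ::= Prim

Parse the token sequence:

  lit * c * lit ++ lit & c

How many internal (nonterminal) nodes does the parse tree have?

[Expr [Term [Term [Term [Factor [Prim [Atom lit]]]] * [Factor [Prim [Atom c]]]] * [Factor [Prim [Atom lit]] ++ [Factor [Prim [Atom lit]]]]] & [Expr [Term [Factor [Prim [Atom c]]]]]]

21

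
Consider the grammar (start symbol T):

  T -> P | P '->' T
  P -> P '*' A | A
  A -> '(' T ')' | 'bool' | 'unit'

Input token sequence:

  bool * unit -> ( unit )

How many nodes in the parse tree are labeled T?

3

[T [P [P [A bool]] * [A unit]] -> [T [P [A ( [T [P [A unit]]] )]]]]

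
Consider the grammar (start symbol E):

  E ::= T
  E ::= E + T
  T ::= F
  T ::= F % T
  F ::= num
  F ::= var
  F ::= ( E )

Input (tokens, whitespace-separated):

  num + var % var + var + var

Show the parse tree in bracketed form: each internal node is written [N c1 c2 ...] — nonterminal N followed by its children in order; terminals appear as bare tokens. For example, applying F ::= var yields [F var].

[E [E [E [E [T [F num]]] + [T [F var] % [T [F var]]]] + [T [F var]]] + [T [F var]]]

E
E + T
E + T + T
E + T + T + T
T + T + T + T
F + T + T + T
num + T + T + T
num + F % T + T + T
num + var % T + T + T
num + var % F + T + T
num + var % var + T + T
num + var % var + F + T
num + var % var + var + T
num + var % var + var + F
num + var % var + var + var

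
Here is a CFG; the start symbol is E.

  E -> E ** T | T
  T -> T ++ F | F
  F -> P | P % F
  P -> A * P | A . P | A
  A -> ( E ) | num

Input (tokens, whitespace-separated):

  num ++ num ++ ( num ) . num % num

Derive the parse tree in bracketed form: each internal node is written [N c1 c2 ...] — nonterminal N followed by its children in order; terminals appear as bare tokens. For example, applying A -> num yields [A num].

E
T
T ++ F
T ++ F ++ F
F ++ F ++ F
P ++ F ++ F
A ++ F ++ F
num ++ F ++ F
num ++ P ++ F
num ++ A ++ F
num ++ num ++ F
num ++ num ++ P % F
num ++ num ++ A . P % F
num ++ num ++ ( E ) . P % F
num ++ num ++ ( T ) . P % F
num ++ num ++ ( F ) . P % F
num ++ num ++ ( P ) . P % F
num ++ num ++ ( A ) . P % F
num ++ num ++ ( num ) . P % F
num ++ num ++ ( num ) . A % F
num ++ num ++ ( num ) . num % F
num ++ num ++ ( num ) . num % P
num ++ num ++ ( num ) . num % A
num ++ num ++ ( num ) . num % num

[E [T [T [T [F [P [A num]]]] ++ [F [P [A num]]]] ++ [F [P [A ( [E [T [F [P [A num]]]]] )] . [P [A num]]] % [F [P [A num]]]]]]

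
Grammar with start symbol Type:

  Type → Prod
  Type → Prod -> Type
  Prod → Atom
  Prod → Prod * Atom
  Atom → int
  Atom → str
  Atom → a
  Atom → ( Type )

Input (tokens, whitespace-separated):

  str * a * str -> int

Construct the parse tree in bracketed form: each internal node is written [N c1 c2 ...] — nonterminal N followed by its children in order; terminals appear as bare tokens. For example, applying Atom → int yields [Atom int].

[Type [Prod [Prod [Prod [Atom str]] * [Atom a]] * [Atom str]] -> [Type [Prod [Atom int]]]]

Type
Prod -> Type
Prod * Atom -> Type
Prod * Atom * Atom -> Type
Atom * Atom * Atom -> Type
str * Atom * Atom -> Type
str * a * Atom -> Type
str * a * str -> Type
str * a * str -> Prod
str * a * str -> Atom
str * a * str -> int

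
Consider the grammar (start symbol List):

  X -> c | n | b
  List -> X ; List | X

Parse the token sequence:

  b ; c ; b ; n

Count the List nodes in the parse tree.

4

[List [X b] ; [List [X c] ; [List [X b] ; [List [X n]]]]]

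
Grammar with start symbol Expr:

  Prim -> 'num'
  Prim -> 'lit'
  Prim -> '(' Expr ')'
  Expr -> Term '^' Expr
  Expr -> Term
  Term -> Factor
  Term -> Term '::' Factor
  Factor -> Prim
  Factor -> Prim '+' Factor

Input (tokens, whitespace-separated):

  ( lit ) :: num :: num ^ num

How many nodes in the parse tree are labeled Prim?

[Expr [Term [Term [Term [Factor [Prim ( [Expr [Term [Factor [Prim lit]]]] )]]] :: [Factor [Prim num]]] :: [Factor [Prim num]]] ^ [Expr [Term [Factor [Prim num]]]]]

5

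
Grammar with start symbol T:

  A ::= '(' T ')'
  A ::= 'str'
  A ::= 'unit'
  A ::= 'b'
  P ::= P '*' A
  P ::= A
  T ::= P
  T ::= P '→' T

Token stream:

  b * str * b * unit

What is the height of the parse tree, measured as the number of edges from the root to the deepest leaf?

[T [P [P [P [P [A b]] * [A str]] * [A b]] * [A unit]]]

6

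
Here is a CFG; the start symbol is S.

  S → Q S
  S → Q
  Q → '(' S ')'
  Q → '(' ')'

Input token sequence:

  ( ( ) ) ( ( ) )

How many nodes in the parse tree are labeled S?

[S [Q ( [S [Q ( )]] )] [S [Q ( [S [Q ( )]] )]]]

4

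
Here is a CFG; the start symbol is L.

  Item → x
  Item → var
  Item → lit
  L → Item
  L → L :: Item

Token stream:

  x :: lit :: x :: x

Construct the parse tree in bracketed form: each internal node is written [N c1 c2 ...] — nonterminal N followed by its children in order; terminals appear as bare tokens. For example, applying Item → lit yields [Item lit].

[L [L [L [L [Item x]] :: [Item lit]] :: [Item x]] :: [Item x]]

L
L :: Item
L :: Item :: Item
L :: Item :: Item :: Item
Item :: Item :: Item :: Item
x :: Item :: Item :: Item
x :: lit :: Item :: Item
x :: lit :: x :: Item
x :: lit :: x :: x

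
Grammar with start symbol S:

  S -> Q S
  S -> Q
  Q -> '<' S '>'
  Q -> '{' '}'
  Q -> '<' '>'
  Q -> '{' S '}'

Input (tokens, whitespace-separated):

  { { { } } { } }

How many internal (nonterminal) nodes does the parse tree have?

8

[S [Q { [S [Q { [S [Q { }]] }] [S [Q { }]]] }]]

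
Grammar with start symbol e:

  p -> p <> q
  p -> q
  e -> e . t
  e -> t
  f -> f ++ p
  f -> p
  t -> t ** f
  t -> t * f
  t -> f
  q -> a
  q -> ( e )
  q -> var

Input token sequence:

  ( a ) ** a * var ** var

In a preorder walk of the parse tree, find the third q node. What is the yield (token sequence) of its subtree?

[e [t [t [t [t [f [p [q ( [e [t [f [p [q a]]]]] )]]]] ** [f [p [q a]]]] * [f [p [q var]]]] ** [f [p [q var]]]]]

a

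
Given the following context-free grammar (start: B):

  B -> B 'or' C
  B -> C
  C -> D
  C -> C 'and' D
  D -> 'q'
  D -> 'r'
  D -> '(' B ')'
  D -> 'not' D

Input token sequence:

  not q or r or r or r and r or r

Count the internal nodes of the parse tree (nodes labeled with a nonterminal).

[B [B [B [B [B [C [D not [D q]]]] or [C [D r]]] or [C [D r]]] or [C [C [D r]] and [D r]]] or [C [D r]]]

18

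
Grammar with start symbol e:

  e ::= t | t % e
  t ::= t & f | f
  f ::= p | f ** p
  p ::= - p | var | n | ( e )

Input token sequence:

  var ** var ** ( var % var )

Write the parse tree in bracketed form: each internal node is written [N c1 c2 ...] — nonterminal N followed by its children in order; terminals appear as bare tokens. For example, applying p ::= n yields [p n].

[e [t [f [f [f [p var]] ** [p var]] ** [p ( [e [t [f [p var]]] % [e [t [f [p var]]]]] )]]]]

e
t
f
f ** p
f ** p ** p
p ** p ** p
var ** p ** p
var ** var ** p
var ** var ** ( e )
var ** var ** ( t % e )
var ** var ** ( f % e )
var ** var ** ( p % e )
var ** var ** ( var % e )
var ** var ** ( var % t )
var ** var ** ( var % f )
var ** var ** ( var % p )
var ** var ** ( var % var )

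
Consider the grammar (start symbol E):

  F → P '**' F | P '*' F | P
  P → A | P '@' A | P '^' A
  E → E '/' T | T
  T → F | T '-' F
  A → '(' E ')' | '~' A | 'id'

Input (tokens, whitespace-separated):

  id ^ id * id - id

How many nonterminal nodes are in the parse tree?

14

[E [T [T [F [P [P [A id]] ^ [A id]] * [F [P [A id]]]]] - [F [P [A id]]]]]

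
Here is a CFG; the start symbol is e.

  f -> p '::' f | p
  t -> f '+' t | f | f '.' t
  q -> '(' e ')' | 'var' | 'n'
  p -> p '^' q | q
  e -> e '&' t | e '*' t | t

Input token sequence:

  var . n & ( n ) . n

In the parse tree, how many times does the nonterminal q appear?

[e [e [t [f [p [q var]]] . [t [f [p [q n]]]]]] & [t [f [p [q ( [e [t [f [p [q n]]]]] )]]] . [t [f [p [q n]]]]]]

5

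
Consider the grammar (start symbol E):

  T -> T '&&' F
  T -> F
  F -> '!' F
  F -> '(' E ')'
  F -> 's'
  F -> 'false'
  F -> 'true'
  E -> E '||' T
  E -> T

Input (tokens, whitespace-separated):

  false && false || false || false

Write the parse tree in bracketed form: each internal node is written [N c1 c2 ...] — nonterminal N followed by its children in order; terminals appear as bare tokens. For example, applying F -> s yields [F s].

E
E || T
E || T || T
T || T || T
T && F || T || T
F && F || T || T
false && F || T || T
false && false || T || T
false && false || F || T
false && false || false || T
false && false || false || F
false && false || false || false

[E [E [E [T [T [F false]] && [F false]]] || [T [F false]]] || [T [F false]]]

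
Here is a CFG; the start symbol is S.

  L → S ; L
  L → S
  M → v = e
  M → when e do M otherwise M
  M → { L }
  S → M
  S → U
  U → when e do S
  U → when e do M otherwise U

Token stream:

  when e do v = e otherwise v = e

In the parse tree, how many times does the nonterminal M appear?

[S [M when e do [M v = e] otherwise [M v = e]]]

3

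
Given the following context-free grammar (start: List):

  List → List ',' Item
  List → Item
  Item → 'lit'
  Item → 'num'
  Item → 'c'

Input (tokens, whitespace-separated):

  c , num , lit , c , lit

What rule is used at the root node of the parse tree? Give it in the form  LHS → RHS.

List → List ',' Item

[List [List [List [List [List [Item c]] , [Item num]] , [Item lit]] , [Item c]] , [Item lit]]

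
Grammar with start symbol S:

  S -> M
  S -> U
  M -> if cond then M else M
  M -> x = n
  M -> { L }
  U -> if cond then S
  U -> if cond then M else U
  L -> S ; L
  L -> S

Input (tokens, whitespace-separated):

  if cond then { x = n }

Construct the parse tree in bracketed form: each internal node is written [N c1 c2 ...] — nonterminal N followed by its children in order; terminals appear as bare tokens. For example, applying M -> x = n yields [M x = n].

[S [U if cond then [S [M { [L [S [M x = n]]] }]]]]

S
U
if cond then S
if cond then M
if cond then { L }
if cond then { S }
if cond then { M }
if cond then { x = n }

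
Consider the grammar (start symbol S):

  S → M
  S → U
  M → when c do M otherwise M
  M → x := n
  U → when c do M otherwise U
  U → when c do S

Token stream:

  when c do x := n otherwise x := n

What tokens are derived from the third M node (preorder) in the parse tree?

[S [M when c do [M x := n] otherwise [M x := n]]]

x := n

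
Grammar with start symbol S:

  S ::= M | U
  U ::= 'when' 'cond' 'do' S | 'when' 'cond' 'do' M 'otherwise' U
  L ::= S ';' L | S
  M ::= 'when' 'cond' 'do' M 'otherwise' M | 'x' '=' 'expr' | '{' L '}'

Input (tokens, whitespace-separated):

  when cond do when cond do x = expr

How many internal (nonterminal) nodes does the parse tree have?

6

[S [U when cond do [S [U when cond do [S [M x = expr]]]]]]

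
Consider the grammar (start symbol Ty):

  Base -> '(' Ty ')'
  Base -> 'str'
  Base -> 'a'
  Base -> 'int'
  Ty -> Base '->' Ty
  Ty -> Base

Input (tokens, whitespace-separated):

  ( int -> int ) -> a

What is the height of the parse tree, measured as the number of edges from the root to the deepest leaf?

5

[Ty [Base ( [Ty [Base int] -> [Ty [Base int]]] )] -> [Ty [Base a]]]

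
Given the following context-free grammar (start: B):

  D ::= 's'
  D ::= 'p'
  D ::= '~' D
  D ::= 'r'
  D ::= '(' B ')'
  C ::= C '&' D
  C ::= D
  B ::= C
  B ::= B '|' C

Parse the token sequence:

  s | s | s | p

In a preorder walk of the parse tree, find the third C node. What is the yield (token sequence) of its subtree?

[B [B [B [B [C [D s]]] | [C [D s]]] | [C [D s]]] | [C [D p]]]

s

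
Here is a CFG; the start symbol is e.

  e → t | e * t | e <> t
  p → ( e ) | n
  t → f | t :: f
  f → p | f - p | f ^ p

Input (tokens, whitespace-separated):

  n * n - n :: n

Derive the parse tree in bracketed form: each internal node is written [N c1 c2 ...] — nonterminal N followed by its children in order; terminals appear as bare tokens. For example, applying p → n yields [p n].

e
e * t
t * t
f * t
p * t
n * t
n * t :: f
n * f :: f
n * f - p :: f
n * p - p :: f
n * n - p :: f
n * n - n :: f
n * n - n :: p
n * n - n :: n

[e [e [t [f [p n]]]] * [t [t [f [f [p n]] - [p n]]] :: [f [p n]]]]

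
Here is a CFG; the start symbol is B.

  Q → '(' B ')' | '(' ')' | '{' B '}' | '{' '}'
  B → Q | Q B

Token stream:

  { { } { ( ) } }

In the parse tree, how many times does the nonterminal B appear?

4

[B [Q { [B [Q { }] [B [Q { [B [Q ( )]] }]]] }]]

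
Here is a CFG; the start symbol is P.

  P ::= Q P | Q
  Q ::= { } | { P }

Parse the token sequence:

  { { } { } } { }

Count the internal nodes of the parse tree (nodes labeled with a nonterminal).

[P [Q { [P [Q { }] [P [Q { }]]] }] [P [Q { }]]]

8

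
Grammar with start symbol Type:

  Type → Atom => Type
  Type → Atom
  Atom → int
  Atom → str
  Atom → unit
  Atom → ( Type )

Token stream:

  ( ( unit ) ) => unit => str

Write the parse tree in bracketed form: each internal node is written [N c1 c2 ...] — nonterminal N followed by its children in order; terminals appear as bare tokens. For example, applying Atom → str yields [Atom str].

Type
Atom => Type
( Type ) => Type
( Atom ) => Type
( ( Type ) ) => Type
( ( Atom ) ) => Type
( ( unit ) ) => Type
( ( unit ) ) => Atom => Type
( ( unit ) ) => unit => Type
( ( unit ) ) => unit => Atom
( ( unit ) ) => unit => str

[Type [Atom ( [Type [Atom ( [Type [Atom unit]] )]] )] => [Type [Atom unit] => [Type [Atom str]]]]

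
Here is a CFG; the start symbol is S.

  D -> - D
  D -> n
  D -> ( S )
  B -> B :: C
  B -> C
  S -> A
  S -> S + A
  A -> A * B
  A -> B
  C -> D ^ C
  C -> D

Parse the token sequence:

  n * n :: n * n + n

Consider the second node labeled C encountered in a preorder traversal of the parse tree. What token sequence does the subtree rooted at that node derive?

[S [S [A [A [A [B [C [D n]]]] * [B [B [C [D n]]] :: [C [D n]]]] * [B [C [D n]]]]] + [A [B [C [D n]]]]]

n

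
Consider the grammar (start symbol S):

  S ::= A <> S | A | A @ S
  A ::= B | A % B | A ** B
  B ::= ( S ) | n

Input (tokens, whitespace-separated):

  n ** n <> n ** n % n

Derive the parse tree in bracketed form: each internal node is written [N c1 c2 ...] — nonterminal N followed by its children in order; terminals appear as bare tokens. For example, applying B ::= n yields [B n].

[S [A [A [B n]] ** [B n]] <> [S [A [A [A [B n]] ** [B n]] % [B n]]]]

S
A <> S
A ** B <> S
B ** B <> S
n ** B <> S
n ** n <> S
n ** n <> A
n ** n <> A % B
n ** n <> A ** B % B
n ** n <> B ** B % B
n ** n <> n ** B % B
n ** n <> n ** n % B
n ** n <> n ** n % n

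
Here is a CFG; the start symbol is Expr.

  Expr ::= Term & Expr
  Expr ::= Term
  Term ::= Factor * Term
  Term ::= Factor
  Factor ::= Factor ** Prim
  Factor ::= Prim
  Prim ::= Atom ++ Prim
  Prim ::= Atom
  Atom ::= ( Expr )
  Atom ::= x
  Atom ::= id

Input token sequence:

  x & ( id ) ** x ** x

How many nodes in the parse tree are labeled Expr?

[Expr [Term [Factor [Prim [Atom x]]]] & [Expr [Term [Factor [Factor [Factor [Prim [Atom ( [Expr [Term [Factor [Prim [Atom id]]]]] )]]] ** [Prim [Atom x]]] ** [Prim [Atom x]]]]]]

3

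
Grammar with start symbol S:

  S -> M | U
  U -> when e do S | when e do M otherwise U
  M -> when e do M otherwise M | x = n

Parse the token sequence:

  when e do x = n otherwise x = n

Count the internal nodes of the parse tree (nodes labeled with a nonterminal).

4

[S [M when e do [M x = n] otherwise [M x = n]]]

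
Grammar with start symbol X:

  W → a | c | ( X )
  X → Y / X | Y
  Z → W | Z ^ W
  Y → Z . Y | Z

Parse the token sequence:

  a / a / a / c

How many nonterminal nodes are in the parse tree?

[X [Y [Z [W a]]] / [X [Y [Z [W a]]] / [X [Y [Z [W a]]] / [X [Y [Z [W c]]]]]]]

16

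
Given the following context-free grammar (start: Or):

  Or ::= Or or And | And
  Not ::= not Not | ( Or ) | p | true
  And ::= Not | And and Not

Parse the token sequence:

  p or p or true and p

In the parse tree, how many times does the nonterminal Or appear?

[Or [Or [Or [And [Not p]]] or [And [Not p]]] or [And [And [Not true]] and [Not p]]]

3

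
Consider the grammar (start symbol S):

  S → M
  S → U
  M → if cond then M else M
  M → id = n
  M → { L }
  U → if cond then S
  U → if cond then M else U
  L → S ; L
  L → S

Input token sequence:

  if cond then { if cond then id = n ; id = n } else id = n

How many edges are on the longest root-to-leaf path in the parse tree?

[S [M if cond then [M { [L [S [U if cond then [S [M id = n]]]] ; [L [S [M id = n]]]] }] else [M id = n]]]

8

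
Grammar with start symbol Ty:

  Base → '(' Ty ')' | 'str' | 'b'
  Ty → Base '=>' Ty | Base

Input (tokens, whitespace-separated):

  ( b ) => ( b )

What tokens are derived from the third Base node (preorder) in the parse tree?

( b )

[Ty [Base ( [Ty [Base b]] )] => [Ty [Base ( [Ty [Base b]] )]]]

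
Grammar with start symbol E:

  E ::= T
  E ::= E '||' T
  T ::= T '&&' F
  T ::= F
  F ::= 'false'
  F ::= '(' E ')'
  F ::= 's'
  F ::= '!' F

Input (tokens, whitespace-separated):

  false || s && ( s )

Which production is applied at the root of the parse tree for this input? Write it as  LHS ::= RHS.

[E [E [T [F false]]] || [T [T [F s]] && [F ( [E [T [F s]]] )]]]

E ::= E '||' T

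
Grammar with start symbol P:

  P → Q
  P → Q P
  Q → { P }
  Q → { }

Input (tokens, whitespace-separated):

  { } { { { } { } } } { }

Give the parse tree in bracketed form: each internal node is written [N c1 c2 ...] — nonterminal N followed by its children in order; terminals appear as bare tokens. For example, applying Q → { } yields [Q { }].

[P [Q { }] [P [Q { [P [Q { [P [Q { }] [P [Q { }]]] }]] }] [P [Q { }]]]]

P
Q P
{ } P
{ } Q P
{ } { P } P
{ } { Q } P
{ } { { P } } P
{ } { { Q P } } P
{ } { { { } P } } P
{ } { { { } Q } } P
{ } { { { } { } } } P
{ } { { { } { } } } Q
{ } { { { } { } } } { }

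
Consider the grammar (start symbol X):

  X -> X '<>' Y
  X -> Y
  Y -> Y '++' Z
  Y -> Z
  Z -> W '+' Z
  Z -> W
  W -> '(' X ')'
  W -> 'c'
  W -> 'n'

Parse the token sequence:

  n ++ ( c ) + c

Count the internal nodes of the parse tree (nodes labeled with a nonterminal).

[X [Y [Y [Z [W n]]] ++ [Z [W ( [X [Y [Z [W c]]]] )] + [Z [W c]]]]]

13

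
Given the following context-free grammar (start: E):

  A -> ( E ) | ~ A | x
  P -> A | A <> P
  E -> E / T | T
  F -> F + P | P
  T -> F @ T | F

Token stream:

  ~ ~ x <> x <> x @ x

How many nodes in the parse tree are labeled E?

[E [T [F [P [A ~ [A ~ [A x]]] <> [P [A x] <> [P [A x]]]]] @ [T [F [P [A x]]]]]]

1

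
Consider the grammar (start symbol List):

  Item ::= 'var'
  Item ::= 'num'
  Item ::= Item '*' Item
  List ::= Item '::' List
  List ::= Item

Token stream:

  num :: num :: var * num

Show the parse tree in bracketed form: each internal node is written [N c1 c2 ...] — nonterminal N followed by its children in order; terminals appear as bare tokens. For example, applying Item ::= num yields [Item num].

List
Item :: List
num :: List
num :: Item :: List
num :: num :: List
num :: num :: Item
num :: num :: Item * Item
num :: num :: var * Item
num :: num :: var * num

[List [Item num] :: [List [Item num] :: [List [Item [Item var] * [Item num]]]]]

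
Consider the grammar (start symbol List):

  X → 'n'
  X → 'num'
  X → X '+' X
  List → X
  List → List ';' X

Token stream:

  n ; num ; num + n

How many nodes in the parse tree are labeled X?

5

[List [List [List [X n]] ; [X num]] ; [X [X num] + [X n]]]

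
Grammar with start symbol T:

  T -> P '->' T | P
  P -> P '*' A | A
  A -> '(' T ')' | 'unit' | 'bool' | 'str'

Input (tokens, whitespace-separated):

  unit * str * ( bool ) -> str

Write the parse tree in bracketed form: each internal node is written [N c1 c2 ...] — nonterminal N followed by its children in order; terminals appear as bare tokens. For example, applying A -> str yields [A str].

[T [P [P [P [A unit]] * [A str]] * [A ( [T [P [A bool]]] )]] -> [T [P [A str]]]]

T
P -> T
P * A -> T
P * A * A -> T
A * A * A -> T
unit * A * A -> T
unit * str * A -> T
unit * str * ( T ) -> T
unit * str * ( P ) -> T
unit * str * ( A ) -> T
unit * str * ( bool ) -> T
unit * str * ( bool ) -> P
unit * str * ( bool ) -> A
unit * str * ( bool ) -> str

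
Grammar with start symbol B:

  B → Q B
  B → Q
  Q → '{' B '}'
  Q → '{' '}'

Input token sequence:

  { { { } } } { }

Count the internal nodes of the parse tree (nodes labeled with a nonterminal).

[B [Q { [B [Q { [B [Q { }]] }]] }] [B [Q { }]]]

8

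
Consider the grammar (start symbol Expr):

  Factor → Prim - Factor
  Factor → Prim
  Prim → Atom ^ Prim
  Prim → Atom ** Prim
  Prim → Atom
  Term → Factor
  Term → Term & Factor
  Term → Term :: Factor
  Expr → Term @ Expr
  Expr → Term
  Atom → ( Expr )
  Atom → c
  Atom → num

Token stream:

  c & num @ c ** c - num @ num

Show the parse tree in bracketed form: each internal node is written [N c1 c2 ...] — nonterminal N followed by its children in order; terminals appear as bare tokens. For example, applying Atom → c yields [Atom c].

[Expr [Term [Term [Factor [Prim [Atom c]]]] & [Factor [Prim [Atom num]]]] @ [Expr [Term [Factor [Prim [Atom c] ** [Prim [Atom c]]] - [Factor [Prim [Atom num]]]]] @ [Expr [Term [Factor [Prim [Atom num]]]]]]]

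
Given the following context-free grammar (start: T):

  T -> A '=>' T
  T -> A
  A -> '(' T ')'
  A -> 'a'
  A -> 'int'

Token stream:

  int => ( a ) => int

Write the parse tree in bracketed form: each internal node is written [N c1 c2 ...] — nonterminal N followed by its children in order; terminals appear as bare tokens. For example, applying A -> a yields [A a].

[T [A int] => [T [A ( [T [A a]] )] => [T [A int]]]]

T
A => T
int => T
int => A => T
int => ( T ) => T
int => ( A ) => T
int => ( a ) => T
int => ( a ) => A
int => ( a ) => int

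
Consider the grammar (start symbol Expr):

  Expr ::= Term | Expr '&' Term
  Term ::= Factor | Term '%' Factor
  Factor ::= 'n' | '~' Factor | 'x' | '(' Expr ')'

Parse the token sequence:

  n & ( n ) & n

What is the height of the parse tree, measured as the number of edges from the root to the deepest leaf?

7

[Expr [Expr [Expr [Term [Factor n]]] & [Term [Factor ( [Expr [Term [Factor n]]] )]]] & [Term [Factor n]]]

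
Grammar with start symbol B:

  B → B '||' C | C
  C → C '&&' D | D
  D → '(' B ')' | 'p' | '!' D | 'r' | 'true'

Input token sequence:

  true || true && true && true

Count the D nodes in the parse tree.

[B [B [C [D true]]] || [C [C [C [D true]] && [D true]] && [D true]]]

4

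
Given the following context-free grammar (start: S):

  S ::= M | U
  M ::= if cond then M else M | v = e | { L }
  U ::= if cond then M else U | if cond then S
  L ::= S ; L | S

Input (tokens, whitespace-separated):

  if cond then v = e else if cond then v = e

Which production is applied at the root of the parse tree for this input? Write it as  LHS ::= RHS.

S ::= U

[S [U if cond then [M v = e] else [U if cond then [S [M v = e]]]]]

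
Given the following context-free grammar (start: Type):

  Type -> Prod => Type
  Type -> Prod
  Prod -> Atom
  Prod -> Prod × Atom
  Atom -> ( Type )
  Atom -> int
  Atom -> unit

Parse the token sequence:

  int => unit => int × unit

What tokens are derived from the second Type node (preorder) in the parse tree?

unit => int × unit

[Type [Prod [Atom int]] => [Type [Prod [Atom unit]] => [Type [Prod [Prod [Atom int]] × [Atom unit]]]]]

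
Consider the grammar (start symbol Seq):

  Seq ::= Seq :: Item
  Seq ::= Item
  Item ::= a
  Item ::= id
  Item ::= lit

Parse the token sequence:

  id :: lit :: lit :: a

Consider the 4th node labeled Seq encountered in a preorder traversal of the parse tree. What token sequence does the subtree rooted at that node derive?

id

[Seq [Seq [Seq [Seq [Item id]] :: [Item lit]] :: [Item lit]] :: [Item a]]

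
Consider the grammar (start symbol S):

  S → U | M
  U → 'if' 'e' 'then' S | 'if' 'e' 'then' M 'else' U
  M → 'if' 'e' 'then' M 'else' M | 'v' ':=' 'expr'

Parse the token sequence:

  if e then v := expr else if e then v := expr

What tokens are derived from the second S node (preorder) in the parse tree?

v := expr

[S [U if e then [M v := expr] else [U if e then [S [M v := expr]]]]]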